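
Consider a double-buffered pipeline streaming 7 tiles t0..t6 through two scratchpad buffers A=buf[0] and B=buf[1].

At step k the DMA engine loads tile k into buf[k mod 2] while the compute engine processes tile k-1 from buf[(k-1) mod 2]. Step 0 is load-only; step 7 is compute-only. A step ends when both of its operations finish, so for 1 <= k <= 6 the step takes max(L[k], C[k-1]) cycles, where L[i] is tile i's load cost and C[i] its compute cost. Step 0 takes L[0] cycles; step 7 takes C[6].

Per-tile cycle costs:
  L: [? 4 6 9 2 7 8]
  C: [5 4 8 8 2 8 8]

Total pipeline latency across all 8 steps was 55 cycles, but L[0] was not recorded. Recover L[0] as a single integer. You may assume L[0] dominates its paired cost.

L[0] = 4

step 0: dur = L[0]=? = L[0]  (unknown; binding)
step 1: dur = max(L[1]=4, C[0]=5) = 5
step 2: dur = max(L[2]=6, C[1]=4) = 6
step 3: dur = max(L[3]=9, C[2]=8) = 9
step 4: dur = max(L[4]=2, C[3]=8) = 8
step 5: dur = max(L[5]=7, C[4]=2) = 7
step 6: dur = max(L[6]=8, C[5]=8) = 8
step 7: dur = C[6]=8 = 8
sum of known step durations = 51
dur[0] = total - known = 55 - 51 = 4
L[0] is the binding max in step 0, so L[0] = dur[0] = 4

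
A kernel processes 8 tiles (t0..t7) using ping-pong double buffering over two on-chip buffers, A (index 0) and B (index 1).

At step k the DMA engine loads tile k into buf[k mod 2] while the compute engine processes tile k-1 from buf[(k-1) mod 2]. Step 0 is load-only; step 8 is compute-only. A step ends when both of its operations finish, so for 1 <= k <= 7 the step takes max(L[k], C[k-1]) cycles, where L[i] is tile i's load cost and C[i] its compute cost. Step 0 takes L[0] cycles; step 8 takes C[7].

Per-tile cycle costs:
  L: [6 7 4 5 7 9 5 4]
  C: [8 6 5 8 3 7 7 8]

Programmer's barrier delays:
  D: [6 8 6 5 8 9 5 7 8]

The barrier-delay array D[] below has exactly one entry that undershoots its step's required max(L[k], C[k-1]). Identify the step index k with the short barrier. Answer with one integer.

step 0: need L[0]=6 = 6; D[0]=6 ok
step 1: need max(L[1]=7,C[0]=8) = 8; D[1]=8 ok
step 2: need max(L[2]=4,C[1]=6) = 6; D[2]=6 ok
step 3: need max(L[3]=5,C[2]=5) = 5; D[3]=5 ok
step 4: need max(L[4]=7,C[3]=8) = 8; D[4]=8 ok
step 5: need max(L[5]=9,C[4]=3) = 9; D[5]=9 ok
step 6: need max(L[6]=5,C[5]=7) = 7; D[6]=5 SHORT
step 7: need max(L[7]=4,C[6]=7) = 7; D[7]=7 ok
step 8: need C[7]=8 = 8; D[8]=8 ok

hazard at step 6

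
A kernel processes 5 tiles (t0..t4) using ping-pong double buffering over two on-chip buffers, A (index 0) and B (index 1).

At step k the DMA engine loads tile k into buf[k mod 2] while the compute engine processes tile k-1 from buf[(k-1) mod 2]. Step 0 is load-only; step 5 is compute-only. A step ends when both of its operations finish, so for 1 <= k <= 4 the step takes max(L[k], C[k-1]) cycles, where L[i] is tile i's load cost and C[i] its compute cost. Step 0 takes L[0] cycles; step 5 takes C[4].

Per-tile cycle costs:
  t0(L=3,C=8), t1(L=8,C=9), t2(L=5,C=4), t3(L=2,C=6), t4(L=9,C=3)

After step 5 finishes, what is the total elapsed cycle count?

[0] DMA t0→A (3c) ∥ CU idle ⇒ 3c, clock 3
[1] DMA t1→B (8c) ∥ CU A:t0 (8c) ⇒ 8c, clock 11
[2] DMA t2→A (5c) ∥ CU B:t1 (9c) ⇒ 9c, clock 20
[3] DMA t3→B (2c) ∥ CU A:t2 (4c) ⇒ 4c, clock 24
[4] DMA t4→A (9c) ∥ CU B:t3 (6c) ⇒ 9c, clock 33
[5] DMA idle ∥ CU A:t4 (3c) ⇒ 3c, clock 36

end_cycle[5] = 36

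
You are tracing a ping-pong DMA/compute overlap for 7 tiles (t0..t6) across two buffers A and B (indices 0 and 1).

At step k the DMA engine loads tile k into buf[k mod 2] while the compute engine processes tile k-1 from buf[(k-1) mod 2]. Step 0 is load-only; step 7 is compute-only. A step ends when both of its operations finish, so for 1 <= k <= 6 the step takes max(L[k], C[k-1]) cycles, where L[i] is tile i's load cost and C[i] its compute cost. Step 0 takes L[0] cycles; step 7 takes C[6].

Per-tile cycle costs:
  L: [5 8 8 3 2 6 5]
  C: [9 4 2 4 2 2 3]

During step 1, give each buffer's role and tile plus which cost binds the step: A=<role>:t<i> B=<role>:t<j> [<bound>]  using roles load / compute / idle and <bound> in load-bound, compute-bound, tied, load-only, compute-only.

step 0: L[0]=5 → dur=5, Σ=5 | A=load:t0 B=idle [load-only]
step 1: L[1]=8 C[0]=9 → dur=9, Σ=14 | A=compute:t0 B=load:t1 [compute-bound]
step 2: L[2]=8 C[1]=4 → dur=8, Σ=22 | A=load:t2 B=compute:t1 [load-bound]
step 3: L[3]=3 C[2]=2 → dur=3, Σ=25 | A=compute:t2 B=load:t3 [load-bound]
step 4: L[4]=2 C[3]=4 → dur=4, Σ=29 | A=load:t4 B=compute:t3 [compute-bound]
step 5: L[5]=6 C[4]=2 → dur=6, Σ=35 | A=compute:t4 B=load:t5 [load-bound]
step 6: L[6]=5 C[5]=2 → dur=5, Σ=40 | A=load:t6 B=compute:t5 [load-bound]
step 7: C[6]=3 → dur=3, Σ=43 | A=compute:t6 B=idle [compute-only]

step 1: A=compute:t0 B=load:t1 [compute-bound]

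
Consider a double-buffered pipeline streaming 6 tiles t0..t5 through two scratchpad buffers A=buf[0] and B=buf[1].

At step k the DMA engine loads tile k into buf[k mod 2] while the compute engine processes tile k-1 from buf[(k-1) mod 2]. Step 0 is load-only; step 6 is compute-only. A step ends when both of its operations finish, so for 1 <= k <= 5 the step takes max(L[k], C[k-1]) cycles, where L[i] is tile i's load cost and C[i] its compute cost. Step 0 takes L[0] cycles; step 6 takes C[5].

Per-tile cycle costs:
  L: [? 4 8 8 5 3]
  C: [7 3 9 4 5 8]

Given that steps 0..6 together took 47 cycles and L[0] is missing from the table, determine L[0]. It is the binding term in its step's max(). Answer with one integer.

step 0 | dur = L[0]=? = L[0]  (unknown; binding)
step 1 | dur = max(L[1]=4, C[0]=7) = 7
step 2 | dur = max(L[2]=8, C[1]=3) = 8
step 3 | dur = max(L[3]=8, C[2]=9) = 9
step 4 | dur = max(L[4]=5, C[3]=4) = 5
step 5 | dur = max(L[5]=3, C[4]=5) = 5
step 6 | dur = C[5]=8 = 8
sum of known step durations = 42
dur[0] = total - known = 47 - 42 = 5
L[0] is the binding max in step 0, so L[0] = dur[0] = 5

L[0] = 5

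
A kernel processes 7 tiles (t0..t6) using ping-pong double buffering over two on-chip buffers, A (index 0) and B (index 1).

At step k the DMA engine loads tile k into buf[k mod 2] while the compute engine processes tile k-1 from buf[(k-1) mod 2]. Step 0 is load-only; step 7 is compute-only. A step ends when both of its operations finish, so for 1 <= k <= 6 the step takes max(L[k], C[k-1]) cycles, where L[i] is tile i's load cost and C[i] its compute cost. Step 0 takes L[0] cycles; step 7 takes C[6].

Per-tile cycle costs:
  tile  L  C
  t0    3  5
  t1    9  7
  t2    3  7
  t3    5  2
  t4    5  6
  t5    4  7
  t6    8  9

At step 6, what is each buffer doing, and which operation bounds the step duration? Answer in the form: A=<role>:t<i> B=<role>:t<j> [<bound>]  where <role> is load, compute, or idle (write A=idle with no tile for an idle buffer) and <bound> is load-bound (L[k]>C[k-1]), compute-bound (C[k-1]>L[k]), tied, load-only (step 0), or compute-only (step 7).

step 6: A=load:t6 B=compute:t5 [load-bound]

  0. 3=3c; end=3; A:t0 B:-
  1. max(9,5)=9c; end=12; A:t0 B:t1
  2. max(3,7)=7c; end=19; A:t2 B:t1
  3. max(5,7)=7c; end=26; A:t2 B:t3
  4. max(5,2)=5c; end=31; A:t4 B:t3
  5. max(4,6)=6c; end=37; A:t4 B:t5
  6. max(8,7)=8c; end=45; A:t6 B:t5
  7. 9=9c; end=54; A:t6 B:t5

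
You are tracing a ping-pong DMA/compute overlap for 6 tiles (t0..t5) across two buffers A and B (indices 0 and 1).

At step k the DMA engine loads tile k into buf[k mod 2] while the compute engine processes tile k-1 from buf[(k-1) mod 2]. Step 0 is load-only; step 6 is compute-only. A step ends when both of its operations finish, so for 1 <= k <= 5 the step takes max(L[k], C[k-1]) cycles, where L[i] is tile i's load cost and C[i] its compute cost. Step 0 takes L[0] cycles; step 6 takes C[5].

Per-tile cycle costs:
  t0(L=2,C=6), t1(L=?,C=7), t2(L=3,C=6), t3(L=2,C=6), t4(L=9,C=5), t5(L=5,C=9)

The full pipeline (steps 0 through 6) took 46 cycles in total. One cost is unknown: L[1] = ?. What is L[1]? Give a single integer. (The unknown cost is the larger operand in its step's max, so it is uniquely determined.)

step 0 = dur = L[0]=2 = 2
step 1 = dur = max(L[1]=?, C[0]=6) = L[1]  (unknown; binding)
step 2 = dur = max(L[2]=3, C[1]=7) = 7
step 3 = dur = max(L[3]=2, C[2]=6) = 6
step 4 = dur = max(L[4]=9, C[3]=6) = 9
step 5 = dur = max(L[5]=5, C[4]=5) = 5
step 6 = dur = C[5]=9 = 9
sum of known step durations = 38
dur[1] = total - known = 46 - 38 = 8
L[1] is the binding max in step 1, so L[1] = dur[1] = 8

L[1] = 8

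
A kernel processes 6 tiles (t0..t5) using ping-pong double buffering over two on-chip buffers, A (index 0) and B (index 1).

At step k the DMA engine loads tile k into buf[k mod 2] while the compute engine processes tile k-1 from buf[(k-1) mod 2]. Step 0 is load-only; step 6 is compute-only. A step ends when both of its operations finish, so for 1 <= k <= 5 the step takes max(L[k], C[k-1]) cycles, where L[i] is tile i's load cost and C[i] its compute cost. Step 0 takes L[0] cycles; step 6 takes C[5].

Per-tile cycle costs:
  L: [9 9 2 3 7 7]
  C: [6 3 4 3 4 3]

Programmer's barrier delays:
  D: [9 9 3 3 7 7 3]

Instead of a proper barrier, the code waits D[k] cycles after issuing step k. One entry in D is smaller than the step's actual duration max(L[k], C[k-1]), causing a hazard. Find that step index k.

k=0 barrier L[0]=9→9c, D[0]=9 ok
k=1 barrier max(L[1]=9,C[0]=6)→9c, D[1]=9 ok
k=2 barrier max(L[2]=2,C[1]=3)→3c, D[2]=3 ok
k=3 barrier max(L[3]=3,C[2]=4)→4c, D[3]=3 SHORT
k=4 barrier max(L[4]=7,C[3]=3)→7c, D[4]=7 ok
k=5 barrier max(L[5]=7,C[4]=4)→7c, D[5]=7 ok
k=6 barrier C[5]=3→3c, D[6]=3 ok

hazard at step 3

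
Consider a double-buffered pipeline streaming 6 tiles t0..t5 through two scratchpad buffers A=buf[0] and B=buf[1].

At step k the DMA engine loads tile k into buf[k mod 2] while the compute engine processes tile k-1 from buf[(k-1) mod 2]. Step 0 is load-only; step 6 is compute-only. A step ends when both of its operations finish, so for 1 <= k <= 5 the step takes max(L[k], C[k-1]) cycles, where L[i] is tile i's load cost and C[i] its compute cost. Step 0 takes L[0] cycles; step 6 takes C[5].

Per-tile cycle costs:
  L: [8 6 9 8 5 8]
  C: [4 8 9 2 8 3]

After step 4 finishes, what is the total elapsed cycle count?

end_cycle[4] = 37

  0. 8=8c; end=8; A:t0 B:-
  1. max(6,4)=6c; end=14; A:t0 B:t1
  2. max(9,8)=9c; end=23; A:t2 B:t1
  3. max(8,9)=9c; end=32; A:t2 B:t3
  4. max(5,2)=5c; end=37; A:t4 B:t3
  5. max(8,8)=8c; end=45; A:t4 B:t5
  6. 3=3c; end=48; A:t4 B:t5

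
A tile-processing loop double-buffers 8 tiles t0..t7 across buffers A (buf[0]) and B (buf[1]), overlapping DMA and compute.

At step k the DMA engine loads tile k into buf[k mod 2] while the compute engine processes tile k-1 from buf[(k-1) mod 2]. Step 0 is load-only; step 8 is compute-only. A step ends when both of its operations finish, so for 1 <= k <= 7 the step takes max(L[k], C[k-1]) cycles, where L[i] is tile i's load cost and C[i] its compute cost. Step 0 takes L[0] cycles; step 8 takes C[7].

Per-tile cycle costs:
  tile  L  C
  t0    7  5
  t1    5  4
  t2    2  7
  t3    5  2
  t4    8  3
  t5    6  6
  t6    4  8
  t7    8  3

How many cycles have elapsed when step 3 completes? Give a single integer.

step 0: L[0]=7 → dur=7, Σ=7 | A=load:t0 B=idle [load-only]
step 1: L[1]=5 C[0]=5 → dur=5, Σ=12 | A=compute:t0 B=load:t1 [tied]
step 2: L[2]=2 C[1]=4 → dur=4, Σ=16 | A=load:t2 B=compute:t1 [compute-bound]
step 3: L[3]=5 C[2]=7 → dur=7, Σ=23 | A=compute:t2 B=load:t3 [compute-bound]
step 4: L[4]=8 C[3]=2 → dur=8, Σ=31 | A=load:t4 B=compute:t3 [load-bound]
step 5: L[5]=6 C[4]=3 → dur=6, Σ=37 | A=compute:t4 B=load:t5 [load-bound]
step 6: L[6]=4 C[5]=6 → dur=6, Σ=43 | A=load:t6 B=compute:t5 [compute-bound]
step 7: L[7]=8 C[6]=8 → dur=8, Σ=51 | A=compute:t6 B=load:t7 [tied]
step 8: C[7]=3 → dur=3, Σ=54 | A=idle B=compute:t7 [compute-only]

end_cycle[3] = 23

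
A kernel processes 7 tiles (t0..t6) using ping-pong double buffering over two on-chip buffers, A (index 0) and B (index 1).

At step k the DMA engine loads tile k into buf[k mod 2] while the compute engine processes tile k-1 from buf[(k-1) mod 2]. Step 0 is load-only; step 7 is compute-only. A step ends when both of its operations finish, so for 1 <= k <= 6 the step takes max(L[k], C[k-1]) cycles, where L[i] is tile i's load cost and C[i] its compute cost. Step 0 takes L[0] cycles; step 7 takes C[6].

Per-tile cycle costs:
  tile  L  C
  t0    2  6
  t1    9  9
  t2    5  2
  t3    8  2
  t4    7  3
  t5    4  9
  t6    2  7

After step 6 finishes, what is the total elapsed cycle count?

end_cycle[6] = 48

step 0: L[0]=2 → dur=2, Σ=2 | A=load:t0 B=idle [load-only]
step 1: L[1]=9 C[0]=6 → dur=9, Σ=11 | A=compute:t0 B=load:t1 [load-bound]
step 2: L[2]=5 C[1]=9 → dur=9, Σ=20 | A=load:t2 B=compute:t1 [compute-bound]
step 3: L[3]=8 C[2]=2 → dur=8, Σ=28 | A=compute:t2 B=load:t3 [load-bound]
step 4: L[4]=7 C[3]=2 → dur=7, Σ=35 | A=load:t4 B=compute:t3 [load-bound]
step 5: L[5]=4 C[4]=3 → dur=4, Σ=39 | A=compute:t4 B=load:t5 [load-bound]
step 6: L[6]=2 C[5]=9 → dur=9, Σ=48 | A=load:t6 B=compute:t5 [compute-bound]
step 7: C[6]=7 → dur=7, Σ=55 | A=compute:t6 B=idle [compute-only]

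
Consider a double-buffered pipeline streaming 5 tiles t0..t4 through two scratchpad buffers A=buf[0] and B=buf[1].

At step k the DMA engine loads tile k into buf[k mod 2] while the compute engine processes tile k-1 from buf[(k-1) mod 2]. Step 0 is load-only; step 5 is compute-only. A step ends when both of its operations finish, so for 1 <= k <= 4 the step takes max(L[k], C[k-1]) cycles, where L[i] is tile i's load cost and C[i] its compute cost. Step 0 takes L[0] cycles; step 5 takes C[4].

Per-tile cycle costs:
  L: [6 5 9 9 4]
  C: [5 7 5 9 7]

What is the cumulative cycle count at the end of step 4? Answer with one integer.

end_cycle[4] = 38

k=0 load=t0/6c comp=- wait=6 total=6
k=1 load=t1/5c comp=t0/5c wait=5 total=11
k=2 load=t2/9c comp=t1/7c wait=9 total=20
k=3 load=t3/9c comp=t2/5c wait=9 total=29
k=4 load=t4/4c comp=t3/9c wait=9 total=38
k=5 load=- comp=t4/7c wait=7 total=45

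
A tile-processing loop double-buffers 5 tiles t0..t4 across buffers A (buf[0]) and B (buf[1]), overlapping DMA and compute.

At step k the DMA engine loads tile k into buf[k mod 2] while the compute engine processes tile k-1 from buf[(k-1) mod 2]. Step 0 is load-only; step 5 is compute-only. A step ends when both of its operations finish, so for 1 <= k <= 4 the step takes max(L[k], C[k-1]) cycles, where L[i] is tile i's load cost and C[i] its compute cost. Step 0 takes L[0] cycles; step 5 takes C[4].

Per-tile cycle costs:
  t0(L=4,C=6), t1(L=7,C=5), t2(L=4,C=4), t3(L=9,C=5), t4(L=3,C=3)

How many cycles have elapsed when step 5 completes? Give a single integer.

  0. 4=4c; end=4; A:t0 B:-
  1. max(7,6)=7c; end=11; A:t0 B:t1
  2. max(4,5)=5c; end=16; A:t2 B:t1
  3. max(9,4)=9c; end=25; A:t2 B:t3
  4. max(3,5)=5c; end=30; A:t4 B:t3
  5. 3=3c; end=33; A:t4 B:t3

end_cycle[5] = 33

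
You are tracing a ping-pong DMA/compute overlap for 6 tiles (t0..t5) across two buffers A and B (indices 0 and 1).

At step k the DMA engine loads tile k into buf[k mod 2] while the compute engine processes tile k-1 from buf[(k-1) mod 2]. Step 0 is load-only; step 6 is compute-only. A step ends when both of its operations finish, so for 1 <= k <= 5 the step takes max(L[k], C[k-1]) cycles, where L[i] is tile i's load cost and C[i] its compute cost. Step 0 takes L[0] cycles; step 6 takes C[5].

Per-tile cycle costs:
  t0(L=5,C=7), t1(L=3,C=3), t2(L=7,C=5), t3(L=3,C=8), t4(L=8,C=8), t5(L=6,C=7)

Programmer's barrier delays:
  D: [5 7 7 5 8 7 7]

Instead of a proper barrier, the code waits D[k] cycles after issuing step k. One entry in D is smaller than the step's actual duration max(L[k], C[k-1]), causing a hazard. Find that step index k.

k=0 barrier L[0]=5→5c, D[0]=5 ok
k=1 barrier max(L[1]=3,C[0]=7)→7c, D[1]=7 ok
k=2 barrier max(L[2]=7,C[1]=3)→7c, D[2]=7 ok
k=3 barrier max(L[3]=3,C[2]=5)→5c, D[3]=5 ok
k=4 barrier max(L[4]=8,C[3]=8)→8c, D[4]=8 ok
k=5 barrier max(L[5]=6,C[4]=8)→8c, D[5]=7 SHORT
k=6 barrier C[5]=7→7c, D[6]=7 ok

hazard at step 5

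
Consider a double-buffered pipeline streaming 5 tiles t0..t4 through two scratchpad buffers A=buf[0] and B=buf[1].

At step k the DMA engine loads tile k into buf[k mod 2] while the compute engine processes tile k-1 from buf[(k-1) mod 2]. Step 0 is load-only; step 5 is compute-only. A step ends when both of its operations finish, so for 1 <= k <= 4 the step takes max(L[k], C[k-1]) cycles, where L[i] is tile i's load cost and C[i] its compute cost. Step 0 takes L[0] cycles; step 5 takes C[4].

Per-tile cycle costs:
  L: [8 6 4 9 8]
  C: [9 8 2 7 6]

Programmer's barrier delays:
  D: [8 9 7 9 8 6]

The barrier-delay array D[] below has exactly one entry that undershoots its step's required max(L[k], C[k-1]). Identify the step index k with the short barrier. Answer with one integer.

hazard at step 2

k=0 barrier L[0]=8→8c, D[0]=8 ok
k=1 barrier max(L[1]=6,C[0]=9)→9c, D[1]=9 ok
k=2 barrier max(L[2]=4,C[1]=8)→8c, D[2]=7 SHORT
k=3 barrier max(L[3]=9,C[2]=2)→9c, D[3]=9 ok
k=4 barrier max(L[4]=8,C[3]=7)→8c, D[4]=8 ok
k=5 barrier C[4]=6→6c, D[5]=6 ok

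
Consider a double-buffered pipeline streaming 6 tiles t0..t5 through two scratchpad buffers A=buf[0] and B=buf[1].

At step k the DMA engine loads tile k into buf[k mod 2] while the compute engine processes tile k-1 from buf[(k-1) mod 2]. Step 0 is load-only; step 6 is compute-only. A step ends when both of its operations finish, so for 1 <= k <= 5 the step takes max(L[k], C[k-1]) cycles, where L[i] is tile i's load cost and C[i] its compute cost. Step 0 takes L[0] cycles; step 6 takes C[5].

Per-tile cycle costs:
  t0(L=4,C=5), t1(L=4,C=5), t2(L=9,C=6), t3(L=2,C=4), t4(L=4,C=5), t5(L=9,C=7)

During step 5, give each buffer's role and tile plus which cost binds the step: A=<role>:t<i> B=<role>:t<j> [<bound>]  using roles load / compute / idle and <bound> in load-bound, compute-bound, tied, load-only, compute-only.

k=0 load=t0/4c comp=- wait=4 total=4
k=1 load=t1/4c comp=t0/5c wait=5 total=9
k=2 load=t2/9c comp=t1/5c wait=9 total=18
k=3 load=t3/2c comp=t2/6c wait=6 total=24
k=4 load=t4/4c comp=t3/4c wait=4 total=28
k=5 load=t5/9c comp=t4/5c wait=9 total=37
k=6 load=- comp=t5/7c wait=7 total=44

step 5: A=compute:t4 B=load:t5 [load-bound]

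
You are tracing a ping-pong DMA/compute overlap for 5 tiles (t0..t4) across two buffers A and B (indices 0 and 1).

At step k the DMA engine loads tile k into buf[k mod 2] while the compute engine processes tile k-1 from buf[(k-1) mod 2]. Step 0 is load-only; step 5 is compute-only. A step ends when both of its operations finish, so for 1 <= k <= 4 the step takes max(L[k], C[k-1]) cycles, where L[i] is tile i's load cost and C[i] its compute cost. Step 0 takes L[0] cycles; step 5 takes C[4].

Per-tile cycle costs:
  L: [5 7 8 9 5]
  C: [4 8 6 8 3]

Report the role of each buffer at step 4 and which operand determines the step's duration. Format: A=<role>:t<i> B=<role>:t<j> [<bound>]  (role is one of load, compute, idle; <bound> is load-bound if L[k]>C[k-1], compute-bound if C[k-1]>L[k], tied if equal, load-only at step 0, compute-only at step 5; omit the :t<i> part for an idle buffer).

step 4: A=load:t4 B=compute:t3 [compute-bound]

[0] DMA t0→A (5c) ∥ CU idle ⇒ 5c, clock 5
[1] DMA t1→B (7c) ∥ CU A:t0 (4c) ⇒ 7c, clock 12
[2] DMA t2→A (8c) ∥ CU B:t1 (8c) ⇒ 8c, clock 20
[3] DMA t3→B (9c) ∥ CU A:t2 (6c) ⇒ 9c, clock 29
[4] DMA t4→A (5c) ∥ CU B:t3 (8c) ⇒ 8c, clock 37
[5] DMA idle ∥ CU A:t4 (3c) ⇒ 3c, clock 40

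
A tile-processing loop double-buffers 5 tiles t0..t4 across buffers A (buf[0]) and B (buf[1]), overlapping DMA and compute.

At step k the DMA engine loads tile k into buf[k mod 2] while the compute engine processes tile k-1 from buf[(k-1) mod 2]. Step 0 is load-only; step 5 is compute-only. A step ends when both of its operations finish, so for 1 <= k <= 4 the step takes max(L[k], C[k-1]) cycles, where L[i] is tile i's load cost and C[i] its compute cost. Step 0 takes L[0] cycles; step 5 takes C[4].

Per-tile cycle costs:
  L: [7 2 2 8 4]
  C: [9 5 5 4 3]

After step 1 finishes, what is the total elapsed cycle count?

end_cycle[1] = 16

  0. 7=7c; end=7; A:t0 B:-
  1. max(2,9)=9c; end=16; A:t0 B:t1
  2. max(2,5)=5c; end=21; A:t2 B:t1
  3. max(8,5)=8c; end=29; A:t2 B:t3
  4. max(4,4)=4c; end=33; A:t4 B:t3
  5. 3=3c; end=36; A:t4 B:t3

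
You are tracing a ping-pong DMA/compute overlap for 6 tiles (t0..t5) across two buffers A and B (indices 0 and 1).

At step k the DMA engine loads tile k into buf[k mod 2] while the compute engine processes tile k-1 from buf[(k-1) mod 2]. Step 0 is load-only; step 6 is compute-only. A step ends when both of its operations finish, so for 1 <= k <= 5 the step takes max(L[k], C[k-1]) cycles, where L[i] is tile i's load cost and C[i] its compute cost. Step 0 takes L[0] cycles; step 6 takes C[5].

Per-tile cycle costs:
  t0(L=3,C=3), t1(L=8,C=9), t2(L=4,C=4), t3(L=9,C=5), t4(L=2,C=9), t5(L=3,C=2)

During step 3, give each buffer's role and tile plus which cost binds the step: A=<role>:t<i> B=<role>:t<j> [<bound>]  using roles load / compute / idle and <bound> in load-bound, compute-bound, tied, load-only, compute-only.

  0. 3=3c; end=3; A:t0 B:-
  1. max(8,3)=8c; end=11; A:t0 B:t1
  2. max(4,9)=9c; end=20; A:t2 B:t1
  3. max(9,4)=9c; end=29; A:t2 B:t3
  4. max(2,5)=5c; end=34; A:t4 B:t3
  5. max(3,9)=9c; end=43; A:t4 B:t5
  6. 2=2c; end=45; A:t4 B:t5

step 3: A=compute:t2 B=load:t3 [load-bound]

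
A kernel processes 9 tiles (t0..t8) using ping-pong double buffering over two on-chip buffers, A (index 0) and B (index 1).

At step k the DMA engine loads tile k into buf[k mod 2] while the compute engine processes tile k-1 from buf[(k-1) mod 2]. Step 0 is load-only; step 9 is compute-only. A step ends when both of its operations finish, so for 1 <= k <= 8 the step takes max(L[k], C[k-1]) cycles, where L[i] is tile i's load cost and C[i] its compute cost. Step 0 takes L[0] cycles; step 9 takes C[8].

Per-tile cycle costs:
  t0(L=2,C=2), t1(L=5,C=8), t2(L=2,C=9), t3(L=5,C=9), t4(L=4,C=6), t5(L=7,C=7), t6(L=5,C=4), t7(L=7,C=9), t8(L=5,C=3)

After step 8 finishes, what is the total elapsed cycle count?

step 0: L[0]=2 → dur=2, Σ=2 | A=load:t0 B=idle [load-only]
step 1: L[1]=5 C[0]=2 → dur=5, Σ=7 | A=compute:t0 B=load:t1 [load-bound]
step 2: L[2]=2 C[1]=8 → dur=8, Σ=15 | A=load:t2 B=compute:t1 [compute-bound]
step 3: L[3]=5 C[2]=9 → dur=9, Σ=24 | A=compute:t2 B=load:t3 [compute-bound]
step 4: L[4]=4 C[3]=9 → dur=9, Σ=33 | A=load:t4 B=compute:t3 [compute-bound]
step 5: L[5]=7 C[4]=6 → dur=7, Σ=40 | A=compute:t4 B=load:t5 [load-bound]
step 6: L[6]=5 C[5]=7 → dur=7, Σ=47 | A=load:t6 B=compute:t5 [compute-bound]
step 7: L[7]=7 C[6]=4 → dur=7, Σ=54 | A=compute:t6 B=load:t7 [load-bound]
step 8: L[8]=5 C[7]=9 → dur=9, Σ=63 | A=load:t8 B=compute:t7 [compute-bound]
step 9: C[8]=3 → dur=3, Σ=66 | A=compute:t8 B=idle [compute-only]

end_cycle[8] = 63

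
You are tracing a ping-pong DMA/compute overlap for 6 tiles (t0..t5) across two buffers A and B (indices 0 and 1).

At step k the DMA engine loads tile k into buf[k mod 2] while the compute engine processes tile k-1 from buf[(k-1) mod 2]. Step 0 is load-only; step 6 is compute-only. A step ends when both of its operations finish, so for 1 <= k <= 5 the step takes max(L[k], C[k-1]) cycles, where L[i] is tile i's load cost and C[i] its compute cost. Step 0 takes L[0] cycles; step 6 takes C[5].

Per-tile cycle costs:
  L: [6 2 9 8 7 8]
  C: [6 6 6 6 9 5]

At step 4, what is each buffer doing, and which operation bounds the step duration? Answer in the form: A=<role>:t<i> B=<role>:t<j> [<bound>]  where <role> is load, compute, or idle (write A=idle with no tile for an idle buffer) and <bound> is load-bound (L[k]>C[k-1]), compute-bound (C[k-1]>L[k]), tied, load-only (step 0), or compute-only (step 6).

[0] DMA t0→A (6c) ∥ CU idle ⇒ 6c, clock 6
[1] DMA t1→B (2c) ∥ CU A:t0 (6c) ⇒ 6c, clock 12
[2] DMA t2→A (9c) ∥ CU B:t1 (6c) ⇒ 9c, clock 21
[3] DMA t3→B (8c) ∥ CU A:t2 (6c) ⇒ 8c, clock 29
[4] DMA t4→A (7c) ∥ CU B:t3 (6c) ⇒ 7c, clock 36
[5] DMA t5→B (8c) ∥ CU A:t4 (9c) ⇒ 9c, clock 45
[6] DMA idle ∥ CU B:t5 (5c) ⇒ 5c, clock 50

step 4: A=load:t4 B=compute:t3 [load-bound]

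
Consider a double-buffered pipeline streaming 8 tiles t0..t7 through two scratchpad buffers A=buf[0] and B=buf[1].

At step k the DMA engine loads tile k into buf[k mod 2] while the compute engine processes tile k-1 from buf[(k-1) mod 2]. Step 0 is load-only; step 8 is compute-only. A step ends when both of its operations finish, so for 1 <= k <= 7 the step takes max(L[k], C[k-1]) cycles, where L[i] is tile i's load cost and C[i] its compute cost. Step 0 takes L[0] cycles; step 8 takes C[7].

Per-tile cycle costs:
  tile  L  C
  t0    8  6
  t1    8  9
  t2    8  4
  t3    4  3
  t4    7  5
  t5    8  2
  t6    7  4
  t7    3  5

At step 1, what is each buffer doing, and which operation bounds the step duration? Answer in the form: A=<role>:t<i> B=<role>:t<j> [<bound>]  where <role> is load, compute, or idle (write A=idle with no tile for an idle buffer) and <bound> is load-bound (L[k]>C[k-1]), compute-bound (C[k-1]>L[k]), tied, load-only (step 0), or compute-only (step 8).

step 1: A=compute:t0 B=load:t1 [load-bound]

  0. 8=8c; end=8; A:t0 B:-
  1. max(8,6)=8c; end=16; A:t0 B:t1
  2. max(8,9)=9c; end=25; A:t2 B:t1
  3. max(4,4)=4c; end=29; A:t2 B:t3
  4. max(7,3)=7c; end=36; A:t4 B:t3
  5. max(8,5)=8c; end=44; A:t4 B:t5
  6. max(7,2)=7c; end=51; A:t6 B:t5
  7. max(3,4)=4c; end=55; A:t6 B:t7
  8. 5=5c; end=60; A:t6 B:t7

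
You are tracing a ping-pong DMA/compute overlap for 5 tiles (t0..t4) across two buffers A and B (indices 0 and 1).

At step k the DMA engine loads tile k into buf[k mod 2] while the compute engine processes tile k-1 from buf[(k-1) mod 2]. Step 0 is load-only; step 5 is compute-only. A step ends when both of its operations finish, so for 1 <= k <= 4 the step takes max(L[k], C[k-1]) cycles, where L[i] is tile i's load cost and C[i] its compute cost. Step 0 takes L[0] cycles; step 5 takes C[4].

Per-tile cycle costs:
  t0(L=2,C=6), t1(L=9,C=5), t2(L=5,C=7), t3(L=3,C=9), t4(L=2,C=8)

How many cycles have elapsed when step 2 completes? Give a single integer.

step 0: L[0]=2 → dur=2, Σ=2 | A=load:t0 B=idle [load-only]
step 1: L[1]=9 C[0]=6 → dur=9, Σ=11 | A=compute:t0 B=load:t1 [load-bound]
step 2: L[2]=5 C[1]=5 → dur=5, Σ=16 | A=load:t2 B=compute:t1 [tied]
step 3: L[3]=3 C[2]=7 → dur=7, Σ=23 | A=compute:t2 B=load:t3 [compute-bound]
step 4: L[4]=2 C[3]=9 → dur=9, Σ=32 | A=load:t4 B=compute:t3 [compute-bound]
step 5: C[4]=8 → dur=8, Σ=40 | A=compute:t4 B=idle [compute-only]

end_cycle[2] = 16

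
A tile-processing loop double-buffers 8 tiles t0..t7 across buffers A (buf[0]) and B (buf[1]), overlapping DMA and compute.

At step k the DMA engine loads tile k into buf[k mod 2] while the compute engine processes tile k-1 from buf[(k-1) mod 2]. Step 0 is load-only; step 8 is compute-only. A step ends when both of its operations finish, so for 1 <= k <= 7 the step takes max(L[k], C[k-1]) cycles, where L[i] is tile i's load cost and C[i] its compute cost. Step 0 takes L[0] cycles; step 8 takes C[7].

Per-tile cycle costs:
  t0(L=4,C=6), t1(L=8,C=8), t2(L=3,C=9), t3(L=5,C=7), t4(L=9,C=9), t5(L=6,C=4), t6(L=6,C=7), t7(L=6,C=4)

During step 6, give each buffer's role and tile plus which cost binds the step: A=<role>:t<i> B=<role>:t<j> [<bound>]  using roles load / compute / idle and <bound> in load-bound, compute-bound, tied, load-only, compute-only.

  0. 4=4c; end=4; A:t0 B:-
  1. max(8,6)=8c; end=12; A:t0 B:t1
  2. max(3,8)=8c; end=20; A:t2 B:t1
  3. max(5,9)=9c; end=29; A:t2 B:t3
  4. max(9,7)=9c; end=38; A:t4 B:t3
  5. max(6,9)=9c; end=47; A:t4 B:t5
  6. max(6,4)=6c; end=53; A:t6 B:t5
  7. max(6,7)=7c; end=60; A:t6 B:t7
  8. 4=4c; end=64; A:t6 B:t7

step 6: A=load:t6 B=compute:t5 [load-bound]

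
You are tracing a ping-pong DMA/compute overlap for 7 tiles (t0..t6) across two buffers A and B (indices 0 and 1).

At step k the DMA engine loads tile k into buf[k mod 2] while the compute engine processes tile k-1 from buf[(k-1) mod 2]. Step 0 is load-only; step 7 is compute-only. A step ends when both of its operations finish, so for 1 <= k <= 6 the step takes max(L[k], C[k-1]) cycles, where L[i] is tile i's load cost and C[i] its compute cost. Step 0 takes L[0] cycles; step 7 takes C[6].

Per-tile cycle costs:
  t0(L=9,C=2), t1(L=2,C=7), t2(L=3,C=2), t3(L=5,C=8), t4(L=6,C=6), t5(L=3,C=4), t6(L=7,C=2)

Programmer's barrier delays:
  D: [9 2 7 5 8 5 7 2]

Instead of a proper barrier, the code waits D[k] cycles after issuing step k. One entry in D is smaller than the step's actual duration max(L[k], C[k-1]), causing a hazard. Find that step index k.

step 0: need L[0]=9 = 9; D[0]=9 ok
step 1: need max(L[1]=2,C[0]=2) = 2; D[1]=2 ok
step 2: need max(L[2]=3,C[1]=7) = 7; D[2]=7 ok
step 3: need max(L[3]=5,C[2]=2) = 5; D[3]=5 ok
step 4: need max(L[4]=6,C[3]=8) = 8; D[4]=8 ok
step 5: need max(L[5]=3,C[4]=6) = 6; D[5]=5 SHORT
step 6: need max(L[6]=7,C[5]=4) = 7; D[6]=7 ok
step 7: need C[6]=2 = 2; D[7]=2 ok

hazard at step 5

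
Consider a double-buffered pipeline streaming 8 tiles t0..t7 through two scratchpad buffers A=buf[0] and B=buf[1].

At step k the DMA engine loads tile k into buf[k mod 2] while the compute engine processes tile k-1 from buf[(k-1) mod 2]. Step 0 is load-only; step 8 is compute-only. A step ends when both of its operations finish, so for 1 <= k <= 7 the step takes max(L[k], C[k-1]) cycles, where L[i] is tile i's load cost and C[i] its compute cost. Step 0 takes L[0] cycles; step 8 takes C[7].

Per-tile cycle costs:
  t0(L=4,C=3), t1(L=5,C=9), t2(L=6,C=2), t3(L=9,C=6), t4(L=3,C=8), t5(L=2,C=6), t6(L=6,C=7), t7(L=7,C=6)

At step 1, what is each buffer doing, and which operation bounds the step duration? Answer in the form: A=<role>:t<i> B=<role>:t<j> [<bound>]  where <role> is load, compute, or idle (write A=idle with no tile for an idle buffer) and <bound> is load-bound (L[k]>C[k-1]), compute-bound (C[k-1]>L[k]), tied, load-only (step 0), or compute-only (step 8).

step 0: L[0]=4 → dur=4, Σ=4 | A=load:t0 B=idle [load-only]
step 1: L[1]=5 C[0]=3 → dur=5, Σ=9 | A=compute:t0 B=load:t1 [load-bound]
step 2: L[2]=6 C[1]=9 → dur=9, Σ=18 | A=load:t2 B=compute:t1 [compute-bound]
step 3: L[3]=9 C[2]=2 → dur=9, Σ=27 | A=compute:t2 B=load:t3 [load-bound]
step 4: L[4]=3 C[3]=6 → dur=6, Σ=33 | A=load:t4 B=compute:t3 [compute-bound]
step 5: L[5]=2 C[4]=8 → dur=8, Σ=41 | A=compute:t4 B=load:t5 [compute-bound]
step 6: L[6]=6 C[5]=6 → dur=6, Σ=47 | A=load:t6 B=compute:t5 [tied]
step 7: L[7]=7 C[6]=7 → dur=7, Σ=54 | A=compute:t6 B=load:t7 [tied]
step 8: C[7]=6 → dur=6, Σ=60 | A=idle B=compute:t7 [compute-only]

step 1: A=compute:t0 B=load:t1 [load-bound]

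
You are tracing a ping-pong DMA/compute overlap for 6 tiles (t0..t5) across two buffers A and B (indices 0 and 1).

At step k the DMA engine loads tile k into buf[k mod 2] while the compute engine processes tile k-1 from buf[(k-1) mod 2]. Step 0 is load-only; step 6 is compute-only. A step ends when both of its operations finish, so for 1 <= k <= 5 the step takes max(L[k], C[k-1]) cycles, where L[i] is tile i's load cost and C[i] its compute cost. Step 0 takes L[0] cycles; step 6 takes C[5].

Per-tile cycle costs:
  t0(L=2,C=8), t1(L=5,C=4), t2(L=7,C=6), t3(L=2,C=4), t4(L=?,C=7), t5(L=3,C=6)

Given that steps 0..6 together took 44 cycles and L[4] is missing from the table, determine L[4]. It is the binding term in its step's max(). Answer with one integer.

step 0 | dur = L[0]=2 = 2
step 1 | dur = max(L[1]=5, C[0]=8) = 8
step 2 | dur = max(L[2]=7, C[1]=4) = 7
step 3 | dur = max(L[3]=2, C[2]=6) = 6
step 4 | dur = max(L[4]=?, C[3]=4) = L[4]  (unknown; binding)
step 5 | dur = max(L[5]=3, C[4]=7) = 7
step 6 | dur = C[5]=6 = 6
sum of known step durations = 36
dur[4] = total - known = 44 - 36 = 8
L[4] is the binding max in step 4, so L[4] = dur[4] = 8

L[4] = 8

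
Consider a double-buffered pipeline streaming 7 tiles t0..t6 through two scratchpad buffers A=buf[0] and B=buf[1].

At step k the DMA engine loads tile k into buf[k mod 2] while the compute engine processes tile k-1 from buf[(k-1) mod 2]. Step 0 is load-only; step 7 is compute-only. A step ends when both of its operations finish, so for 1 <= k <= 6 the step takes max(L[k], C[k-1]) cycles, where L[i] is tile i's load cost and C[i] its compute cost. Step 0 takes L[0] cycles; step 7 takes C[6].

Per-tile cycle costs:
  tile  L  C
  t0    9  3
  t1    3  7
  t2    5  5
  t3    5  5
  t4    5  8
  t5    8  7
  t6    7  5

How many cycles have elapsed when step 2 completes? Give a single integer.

[0] DMA t0→A (9c) ∥ CU idle ⇒ 9c, clock 9
[1] DMA t1→B (3c) ∥ CU A:t0 (3c) ⇒ 3c, clock 12
[2] DMA t2→A (5c) ∥ CU B:t1 (7c) ⇒ 7c, clock 19
[3] DMA t3→B (5c) ∥ CU A:t2 (5c) ⇒ 5c, clock 24
[4] DMA t4→A (5c) ∥ CU B:t3 (5c) ⇒ 5c, clock 29
[5] DMA t5→B (8c) ∥ CU A:t4 (8c) ⇒ 8c, clock 37
[6] DMA t6→A (7c) ∥ CU B:t5 (7c) ⇒ 7c, clock 44
[7] DMA idle ∥ CU A:t6 (5c) ⇒ 5c, clock 49

end_cycle[2] = 19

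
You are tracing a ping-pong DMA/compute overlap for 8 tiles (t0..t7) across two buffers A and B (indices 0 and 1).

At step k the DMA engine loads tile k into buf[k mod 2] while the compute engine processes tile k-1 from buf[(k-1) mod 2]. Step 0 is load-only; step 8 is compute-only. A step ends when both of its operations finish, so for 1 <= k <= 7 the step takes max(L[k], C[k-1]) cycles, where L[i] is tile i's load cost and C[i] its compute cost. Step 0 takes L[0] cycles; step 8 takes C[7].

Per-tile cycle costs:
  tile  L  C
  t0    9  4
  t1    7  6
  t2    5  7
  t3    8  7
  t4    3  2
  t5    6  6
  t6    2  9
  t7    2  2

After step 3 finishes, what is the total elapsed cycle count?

step 0: L[0]=9 → dur=9, Σ=9 | A=load:t0 B=idle [load-only]
step 1: L[1]=7 C[0]=4 → dur=7, Σ=16 | A=compute:t0 B=load:t1 [load-bound]
step 2: L[2]=5 C[1]=6 → dur=6, Σ=22 | A=load:t2 B=compute:t1 [compute-bound]
step 3: L[3]=8 C[2]=7 → dur=8, Σ=30 | A=compute:t2 B=load:t3 [load-bound]
step 4: L[4]=3 C[3]=7 → dur=7, Σ=37 | A=load:t4 B=compute:t3 [compute-bound]
step 5: L[5]=6 C[4]=2 → dur=6, Σ=43 | A=compute:t4 B=load:t5 [load-bound]
step 6: L[6]=2 C[5]=6 → dur=6, Σ=49 | A=load:t6 B=compute:t5 [compute-bound]
step 7: L[7]=2 C[6]=9 → dur=9, Σ=58 | A=compute:t6 B=load:t7 [compute-bound]
step 8: C[7]=2 → dur=2, Σ=60 | A=idle B=compute:t7 [compute-only]

end_cycle[3] = 30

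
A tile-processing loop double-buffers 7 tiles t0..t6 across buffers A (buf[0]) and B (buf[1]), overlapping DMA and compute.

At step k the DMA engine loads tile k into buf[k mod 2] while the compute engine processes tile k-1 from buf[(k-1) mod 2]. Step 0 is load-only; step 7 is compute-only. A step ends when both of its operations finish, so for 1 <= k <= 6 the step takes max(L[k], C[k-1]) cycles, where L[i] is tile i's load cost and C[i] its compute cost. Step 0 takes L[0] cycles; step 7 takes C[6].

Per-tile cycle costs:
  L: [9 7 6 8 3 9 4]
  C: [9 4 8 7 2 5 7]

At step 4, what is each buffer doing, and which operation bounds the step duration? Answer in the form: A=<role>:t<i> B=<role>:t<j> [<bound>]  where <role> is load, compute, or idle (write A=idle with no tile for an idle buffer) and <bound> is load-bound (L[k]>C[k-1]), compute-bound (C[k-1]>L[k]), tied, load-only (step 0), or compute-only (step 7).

step 4: A=load:t4 B=compute:t3 [compute-bound]

k=0 load=t0/9c comp=- wait=9 total=9
k=1 load=t1/7c comp=t0/9c wait=9 total=18
k=2 load=t2/6c comp=t1/4c wait=6 total=24
k=3 load=t3/8c comp=t2/8c wait=8 total=32
k=4 load=t4/3c comp=t3/7c wait=7 total=39
k=5 load=t5/9c comp=t4/2c wait=9 total=48
k=6 load=t6/4c comp=t5/5c wait=5 total=53
k=7 load=- comp=t6/7c wait=7 total=60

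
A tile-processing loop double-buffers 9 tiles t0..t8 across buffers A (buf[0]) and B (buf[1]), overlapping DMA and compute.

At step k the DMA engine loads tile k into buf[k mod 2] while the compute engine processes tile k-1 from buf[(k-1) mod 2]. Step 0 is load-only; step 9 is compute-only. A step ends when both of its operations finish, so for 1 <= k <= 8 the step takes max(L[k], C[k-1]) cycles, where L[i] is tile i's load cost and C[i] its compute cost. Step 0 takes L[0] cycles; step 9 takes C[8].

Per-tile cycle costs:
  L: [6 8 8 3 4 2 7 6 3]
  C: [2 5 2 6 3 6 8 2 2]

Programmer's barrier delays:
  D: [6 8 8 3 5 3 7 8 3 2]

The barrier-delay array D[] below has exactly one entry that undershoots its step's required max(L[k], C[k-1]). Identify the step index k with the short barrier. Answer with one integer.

step 0: need L[0]=6 = 6; D[0]=6 ok
step 1: need max(L[1]=8,C[0]=2) = 8; D[1]=8 ok
step 2: need max(L[2]=8,C[1]=5) = 8; D[2]=8 ok
step 3: need max(L[3]=3,C[2]=2) = 3; D[3]=3 ok
step 4: need max(L[4]=4,C[3]=6) = 6; D[4]=5 SHORT
step 5: need max(L[5]=2,C[4]=3) = 3; D[5]=3 ok
step 6: need max(L[6]=7,C[5]=6) = 7; D[6]=7 ok
step 7: need max(L[7]=6,C[6]=8) = 8; D[7]=8 ok
step 8: need max(L[8]=3,C[7]=2) = 3; D[8]=3 ok
step 9: need C[8]=2 = 2; D[9]=2 ok

hazard at step 4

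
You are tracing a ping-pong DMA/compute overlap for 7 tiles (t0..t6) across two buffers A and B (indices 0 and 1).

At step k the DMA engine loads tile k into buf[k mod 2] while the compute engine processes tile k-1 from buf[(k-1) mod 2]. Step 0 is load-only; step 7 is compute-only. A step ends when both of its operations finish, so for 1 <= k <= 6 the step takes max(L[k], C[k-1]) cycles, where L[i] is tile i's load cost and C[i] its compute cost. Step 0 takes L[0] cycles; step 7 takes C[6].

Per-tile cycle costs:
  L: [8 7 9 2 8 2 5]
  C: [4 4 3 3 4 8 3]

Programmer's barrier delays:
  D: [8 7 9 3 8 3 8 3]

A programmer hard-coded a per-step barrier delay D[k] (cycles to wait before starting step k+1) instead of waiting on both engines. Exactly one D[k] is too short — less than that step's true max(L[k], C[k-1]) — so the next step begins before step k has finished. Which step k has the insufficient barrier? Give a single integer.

hazard at step 5

[0] required=L[0]=8=8 vs D=8 ok
[1] required=max(L[1]=7,C[0]=4)=7 vs D=7 ok
[2] required=max(L[2]=9,C[1]=4)=9 vs D=9 ok
[3] required=max(L[3]=2,C[2]=3)=3 vs D=3 ok
[4] required=max(L[4]=8,C[3]=3)=8 vs D=8 ok
[5] required=max(L[5]=2,C[4]=4)=4 vs D=3 SHORT
[6] required=max(L[6]=5,C[5]=8)=8 vs D=8 ok
[7] required=C[6]=3=3 vs D=3 ok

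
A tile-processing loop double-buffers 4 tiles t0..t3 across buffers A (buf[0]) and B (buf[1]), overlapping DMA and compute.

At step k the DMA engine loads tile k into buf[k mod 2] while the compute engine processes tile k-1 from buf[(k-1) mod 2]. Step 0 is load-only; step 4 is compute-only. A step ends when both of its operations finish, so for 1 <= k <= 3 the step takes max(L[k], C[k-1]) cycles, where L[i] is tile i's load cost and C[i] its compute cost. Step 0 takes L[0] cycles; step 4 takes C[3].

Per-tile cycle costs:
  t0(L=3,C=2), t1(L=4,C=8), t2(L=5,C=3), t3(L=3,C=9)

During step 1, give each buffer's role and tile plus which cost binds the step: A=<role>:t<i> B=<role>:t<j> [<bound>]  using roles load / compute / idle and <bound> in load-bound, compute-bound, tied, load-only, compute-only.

step 1: A=compute:t0 B=load:t1 [load-bound]

[0] DMA t0→A (3c) ∥ CU idle ⇒ 3c, clock 3
[1] DMA t1→B (4c) ∥ CU A:t0 (2c) ⇒ 4c, clock 7
[2] DMA t2→A (5c) ∥ CU B:t1 (8c) ⇒ 8c, clock 15
[3] DMA t3→B (3c) ∥ CU A:t2 (3c) ⇒ 3c, clock 18
[4] DMA idle ∥ CU B:t3 (9c) ⇒ 9c, clock 27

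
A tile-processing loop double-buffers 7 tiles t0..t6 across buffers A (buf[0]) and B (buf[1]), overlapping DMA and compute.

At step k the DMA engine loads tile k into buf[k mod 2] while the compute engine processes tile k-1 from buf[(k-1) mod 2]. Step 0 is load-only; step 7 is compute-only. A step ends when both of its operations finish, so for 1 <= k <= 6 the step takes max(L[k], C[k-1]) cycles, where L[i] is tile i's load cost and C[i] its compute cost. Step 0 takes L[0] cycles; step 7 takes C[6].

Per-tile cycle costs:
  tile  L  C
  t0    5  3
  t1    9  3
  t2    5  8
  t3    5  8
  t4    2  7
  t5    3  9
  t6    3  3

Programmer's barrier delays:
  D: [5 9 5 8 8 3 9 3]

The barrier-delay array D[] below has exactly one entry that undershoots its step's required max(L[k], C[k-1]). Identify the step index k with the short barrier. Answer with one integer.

hazard at step 5

[0] required=L[0]=5=5 vs D=5 ok
[1] required=max(L[1]=9,C[0]=3)=9 vs D=9 ok
[2] required=max(L[2]=5,C[1]=3)=5 vs D=5 ok
[3] required=max(L[3]=5,C[2]=8)=8 vs D=8 ok
[4] required=max(L[4]=2,C[3]=8)=8 vs D=8 ok
[5] required=max(L[5]=3,C[4]=7)=7 vs D=3 SHORT
[6] required=max(L[6]=3,C[5]=9)=9 vs D=9 ok
[7] required=C[6]=3=3 vs D=3 ok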